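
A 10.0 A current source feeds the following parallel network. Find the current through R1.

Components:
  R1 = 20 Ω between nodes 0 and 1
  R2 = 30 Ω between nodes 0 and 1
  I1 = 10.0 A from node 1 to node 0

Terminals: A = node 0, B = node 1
All resistors sit directly between nodes 0 and 1, so they are in parallel and share one voltage V; the full source current 10 A splits among them.
1/R_par = 1/20 + 1/30 = 0.08333 S  =>  R_par = 12 Ω
V = I × R_par = 10 × 12 = 120 V
I_R1 = V/R1 = 120/20 = 6 A

Final answer: 6 A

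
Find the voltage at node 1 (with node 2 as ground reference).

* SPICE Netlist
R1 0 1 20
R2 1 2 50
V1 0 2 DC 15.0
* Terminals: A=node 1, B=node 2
Nodal analysis, taking node 2 as the 0 V reference.
Source V1 fixes V_0 = 15 V.
KCL at each unknown node (sum of currents leaving = 0; resistances in Ω):
  Node 1: (V_1 - 15)/20 + (V_1 - 0)/50 = 0
Collecting terms: 0.07 × V_1 = 0.75  =>  V_1 = 10.71 V
The requested potential is V_1 = 10.71 V.

Final answer: V_1 = 10.71 V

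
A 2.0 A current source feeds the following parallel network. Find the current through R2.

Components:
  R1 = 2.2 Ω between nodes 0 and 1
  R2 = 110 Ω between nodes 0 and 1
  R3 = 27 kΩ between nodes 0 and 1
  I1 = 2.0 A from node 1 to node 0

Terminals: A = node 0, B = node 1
All resistors sit directly between nodes 0 and 1, so they are in parallel and share one voltage V; the full source current 2 A splits among them.
1/R_par = 1/2.2 + 1/110 + 1/27000 = 0.4637 S  =>  R_par = 2.157 Ω
V = I × R_par = 2 × 2.157 = 4.313 V
I_R2 = V/R2 = 4.313/110 = 0.03921 A

Final answer: 0.03921 A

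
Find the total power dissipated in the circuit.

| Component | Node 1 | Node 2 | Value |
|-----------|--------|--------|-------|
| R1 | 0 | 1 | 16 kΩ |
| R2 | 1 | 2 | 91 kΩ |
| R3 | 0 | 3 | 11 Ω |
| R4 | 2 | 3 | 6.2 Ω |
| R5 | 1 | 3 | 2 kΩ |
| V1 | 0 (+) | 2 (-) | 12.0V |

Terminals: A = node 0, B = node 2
Nodal analysis, taking node 2 as the 0 V reference.
Source V1 fixes V_0 = 12 V.
KCL at each unknown node (sum of currents leaving = 0; resistances in Ω):
  Node 1: (V_1 - 12)/16000 + (V_1 - 0)/91000 + (V_1 - V_3)/2000 = 0
  Node 3: (V_3 - 12)/11 + (V_3 - 0)/6.2 + (V_3 - V_1)/2000 = 0
Collecting terms (coefficients in siemens):
  0.0005735·V_1 - 0.0005·V_3 = 0.00075
  0.2527·V_3 - 0.0005·V_1 = 1.091
Determinant D = (0.0005735)(0.2527) - (-0.0005)(-0.0005) = 0.0001447
V_1 = [(0.00075)(0.2527) - (-0.0005)(1.091)]/D = 5.08 V
V_3 = [(0.0005735)(1.091) - (0.00075)(-0.0005)]/D = 4.327 V
Power in each resistor, P = (ΔV)²/R:
  P_R1 = (12 - 5.08)²/16000 = 0.002993 W
  P_R2 = (5.08 - 0)²/91000 = 0.0002836 W
  P_R3 = (12 - 4.327)²/11 = 5.352 W
  P_R4 = (0 - 4.327)²/6.2 = 3.02 W
  P_R5 = (5.08 - 4.327)²/2000 = 0.0002837 W
P_total = P_R1 + P_R2 + P_R3 + P_R4 + P_R5 = 8.376 W

Final answer: 8.376 W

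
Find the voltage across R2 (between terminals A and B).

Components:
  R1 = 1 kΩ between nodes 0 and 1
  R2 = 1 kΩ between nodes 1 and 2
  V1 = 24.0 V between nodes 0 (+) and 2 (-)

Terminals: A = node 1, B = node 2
R1 and R2 are in series across V1 (node 0 → node 1 → node 2), and the output A–B is taken across R2, so this is a voltage divider.
Series current: I = V1/(R1 + R2) = 24/(1000 + 1000) = 24/2000 = 0.012 A
V_R2 = I × R2 = V1 × R2/(R1 + R2) = 24 × 1000/2000 = 12 V

Final answer: 12 V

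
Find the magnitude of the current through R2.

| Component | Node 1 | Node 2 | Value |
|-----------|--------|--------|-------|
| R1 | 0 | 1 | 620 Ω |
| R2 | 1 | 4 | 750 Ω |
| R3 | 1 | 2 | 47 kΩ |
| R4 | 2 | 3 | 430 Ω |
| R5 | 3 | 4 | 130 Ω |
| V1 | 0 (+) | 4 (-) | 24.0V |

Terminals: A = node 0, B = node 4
Nodal analysis, taking node 4 as the 0 V reference.
Source V1 fixes V_0 = 24 V.
KCL at each unknown node (sum of currents leaving = 0; resistances in Ω):
  Node 1: (V_1 - 24)/620 + (V_1 - 0)/750 + (V_1 - V_2)/47000 = 0
  Node 2: (V_2 - V_1)/47000 + (V_2 - V_3)/430 = 0
  Node 3: (V_3 - V_2)/430 + (V_3 - 0)/130 = 0
Collecting terms (coefficients in siemens):
  0.002968·V_1 - 0.00002128·V_2 = 0.03871
  0.002347·V_2 - 0.00002128·V_1 - 0.002326·V_3 = 0
  0.01002·V_3 - 0.002326·V_2 = 0
Solving these 3 simultaneous equations (Gaussian elimination) gives:
  V_1 = 13.05 V, V_2 = 0.1536 V, V_3 = 0.03566 V
I_R2 = (V_1 - V_4)/R2 = (13.05 - 0)/750 = 0.01739 A
|I_R2| = 0.01739 A

Final answer: |I_R2| = 0.01739 A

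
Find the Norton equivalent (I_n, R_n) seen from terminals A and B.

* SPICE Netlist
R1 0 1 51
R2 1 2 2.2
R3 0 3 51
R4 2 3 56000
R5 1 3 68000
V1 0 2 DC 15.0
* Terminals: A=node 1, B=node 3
Find the Thévenin equivalent first; then I_n = V_th/R_th and R_n = R_th.
Step 1 — V_th is the open-circuit voltage V_A - V_B (nothing connected across the terminals).
Nodal analysis, taking node 2 as the 0 V reference.
Source V1 fixes V_0 = 15 V.
KCL at each unknown node (sum of currents leaving = 0; resistances in Ω):
  Node 1: (V_1 - 15)/51 + (V_1 - 0)/2.2 + (V_1 - V_3)/68000 = 0
  Node 3: (V_3 - 15)/51 + (V_3 - 0)/56000 + (V_3 - V_1)/68000 = 0
Collecting terms (coefficients in siemens):
  0.4742·V_1 - 0.00001471·V_3 = 0.2941
  0.01964·V_3 - 0.00001471·V_1 = 0.2941
Determinant D = (0.4742)(0.01964) - (-0.00001471)(-0.00001471) = 0.009313
V_1 = [(0.2941)(0.01964) - (-0.00001471)(0.2941)]/D = 0.6207 V
V_3 = [(0.4742)(0.2941) - (0.2941)(-0.00001471)]/D = 14.98 V
V_th = V_1 - V_3 = 0.6207 - 14.98 = -14.35 V
Step 2 — R_th: zero the source — replace V1 by a short circuit (node 2 merges into node 0) — and find the resistance seen between A (node 1) and B (node 3).
Reduce the network between node 1 (A) and node 3 (B) by series/parallel combination:
  Rp1 = R1 ‖ R2 (parallel, both between nodes 0 and 1) = 1/(1/51 + 1/2.2) = 2.109 Ω
  Rp2 = R3 ‖ R4 (parallel, both between nodes 0 and 3) = 1/(1/51 + 1/56000) = 50.95 Ω
  Rs1 = Rp1 + Rp2 (series, joined only at node 0) = 2.109 + 50.95 = 53.06 Ω
  Rp3 = R5 ‖ Rs1 (parallel, both between nodes 1 and 3) = 1/(1/68000 + 1/53.06) = 53.02 Ω
R_th = 53.02 Ω
I_n = V_th/R_th = -14.35/53.02 = -0.2707 A, and R_n = R_th = 53.02 Ω

Final answer: I_n = -0.2707 A, R_n = 53.02 Ω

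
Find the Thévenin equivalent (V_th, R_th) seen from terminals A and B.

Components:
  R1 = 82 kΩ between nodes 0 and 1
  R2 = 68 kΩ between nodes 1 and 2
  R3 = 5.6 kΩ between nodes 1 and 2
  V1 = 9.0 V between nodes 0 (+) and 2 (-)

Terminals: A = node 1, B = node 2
Step 1 — V_th is the open-circuit voltage V_A - V_B (nothing connected across the terminals).
Nodal analysis, taking node 2 as the 0 V reference.
Source V1 fixes V_0 = 9 V.
KCL at each unknown node (sum of currents leaving = 0; resistances in Ω):
  Node 1: (V_1 - 9)/82000 + (V_1 - 0)/68000 + (V_1 - 0)/5600 = 0
Collecting terms: 0.0002055 × V_1 = 0.0001098  =>  V_1 = 0.5342 V
V_th = V_1 - V_2 = 0.5342 - 0 = 0.5342 V
Step 2 — R_th: zero the source — replace V1 by a short circuit (node 2 merges into node 0) — and find the resistance seen between A (node 1) and B (node 0).
Reduce the network between node 1 (A) and node 0 (B) by series/parallel combination:
  Rp1 = R1 ‖ R2 ‖ R3 (parallel, all between nodes 0 and 1) = 1/(1/82000 + 1/68000 + 1/5600) = 4867 Ω
R_th = 4.867 kΩ

Final answer: V_th = 0.5342 V, R_th = 4.867 kΩ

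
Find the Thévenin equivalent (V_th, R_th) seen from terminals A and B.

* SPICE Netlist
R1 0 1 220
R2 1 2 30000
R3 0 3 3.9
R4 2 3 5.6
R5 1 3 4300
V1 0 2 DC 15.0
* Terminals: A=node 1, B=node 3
Step 1 — V_th is the open-circuit voltage V_A - V_B (nothing connected across the terminals).
Nodal analysis, taking node 2 as the 0 V reference.
Source V1 fixes V_0 = 15 V.
KCL at each unknown node (sum of currents leaving = 0; resistances in Ω):
  Node 1: (V_1 - 15)/220 + (V_1 - 0)/30000 + (V_1 - V_3)/4300 = 0
  Node 3: (V_3 - 15)/3.9 + (V_3 - 0)/5.6 + (V_3 - V_1)/4300 = 0
Collecting terms (coefficients in siemens):
  0.004811·V_1 - 0.0002326·V_3 = 0.06818
  0.4352·V_3 - 0.0002326·V_1 = 3.846
Determinant D = (0.004811)(0.4352) - (-0.0002326)(-0.0002326) = 0.002094
V_1 = [(0.06818)(0.4352) - (-0.0002326)(3.846)]/D = 14.6 V
V_3 = [(0.004811)(3.846) - (0.06818)(-0.0002326)]/D = 8.845 V
V_th = V_1 - V_3 = 14.6 - 8.845 = 5.753 V
Step 2 — R_th: zero the source — replace V1 by a short circuit (node 2 merges into node 0) — and find the resistance seen between A (node 1) and B (node 3).
Reduce the network between node 1 (A) and node 3 (B) by series/parallel combination:
  Rp1 = R1 ‖ R2 (parallel, both between nodes 0 and 1) = 1/(1/220 + 1/30000) = 218.4 Ω
  Rp2 = R3 ‖ R4 (parallel, both between nodes 0 and 3) = 1/(1/3.9 + 1/5.6) = 2.299 Ω
  Rs1 = Rp1 + Rp2 (series, joined only at node 0) = 218.4 + 2.299 = 220.7 Ω
  Rp3 = R5 ‖ Rs1 (parallel, both between nodes 1 and 3) = 1/(1/4300 + 1/220.7) = 209.9 Ω
R_th = 209.9 Ω

Final answer: V_th = 5.753 V, R_th = 209.9 Ω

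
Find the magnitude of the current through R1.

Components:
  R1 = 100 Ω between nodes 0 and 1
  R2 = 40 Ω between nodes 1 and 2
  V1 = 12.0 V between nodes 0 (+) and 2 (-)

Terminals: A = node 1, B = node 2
Nodal analysis, taking node 2 as the 0 V reference.
Source V1 fixes V_0 = 12 V.
KCL at each unknown node (sum of currents leaving = 0; resistances in Ω):
  Node 1: (V_1 - 12)/100 + (V_1 - 0)/40 = 0
Collecting terms: 0.035 × V_1 = 0.12  =>  V_1 = 3.429 V
I_R1 = (V_0 - V_1)/R1 = (12 - 3.429)/100 = 0.08571 A
|I_R1| = 0.08571 A

Final answer: |I_R1| = 0.08571 A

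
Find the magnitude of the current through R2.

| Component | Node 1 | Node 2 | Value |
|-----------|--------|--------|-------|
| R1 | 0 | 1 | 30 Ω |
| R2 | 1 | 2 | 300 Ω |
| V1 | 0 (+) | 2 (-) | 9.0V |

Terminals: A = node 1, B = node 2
Nodal analysis, taking node 2 as the 0 V reference.
Source V1 fixes V_0 = 9 V.
KCL at each unknown node (sum of currents leaving = 0; resistances in Ω):
  Node 1: (V_1 - 9)/30 + (V_1 - 0)/300 = 0
Collecting terms: 0.03667 × V_1 = 0.3  =>  V_1 = 8.182 V
I_R2 = (V_1 - V_2)/R2 = (8.182 - 0)/300 = 0.02727 A
|I_R2| = 0.02727 A

Final answer: |I_R2| = 0.02727 A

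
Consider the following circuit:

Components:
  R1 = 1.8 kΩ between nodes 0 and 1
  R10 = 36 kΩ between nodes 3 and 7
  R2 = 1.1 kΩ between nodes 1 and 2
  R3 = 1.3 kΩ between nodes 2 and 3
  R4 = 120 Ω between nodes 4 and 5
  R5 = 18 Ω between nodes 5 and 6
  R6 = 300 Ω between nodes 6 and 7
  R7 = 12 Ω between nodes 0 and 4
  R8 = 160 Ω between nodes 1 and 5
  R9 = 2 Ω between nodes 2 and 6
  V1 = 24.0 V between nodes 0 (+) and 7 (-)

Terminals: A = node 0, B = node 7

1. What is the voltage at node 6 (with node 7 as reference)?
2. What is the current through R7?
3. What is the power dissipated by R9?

Nodal analysis, taking node 7 as the 0 V reference.
Source V1 fixes V_0 = 24 V.
KCL at each unknown node (sum of currents leaving = 0; resistances in Ω):
  Node 1: (V_1 - 24)/1800 + (V_1 - V_2)/1100 + (V_1 - V_5)/160 = 0
  Node 2: (V_2 - V_1)/1100 + (V_2 - V_3)/1300 + (V_2 - V_6)/2 = 0
  Node 3: (V_3 - V_2)/1300 + (V_3 - 0)/36000 = 0
  Node 4: (V_4 - V_5)/120 + (V_4 - 24)/12 = 0
  Node 5: (V_5 - V_4)/120 + (V_5 - V_6)/18 + (V_5 - V_1)/160 = 0
  Node 6: (V_6 - V_5)/18 + (V_6 - 0)/300 + (V_6 - V_2)/2 = 0
Collecting terms (coefficients in siemens):
  0.007715·V_1 - 0.0009091·V_2 - 0.00625·V_5 = 0.01333
  0.5017·V_2 - 0.0009091·V_1 - 0.0007692·V_3 - 0.5·V_6 = 0
  0.000797·V_3 - 0.0007692·V_2 = 0
  0.09167·V_4 - 0.008333·V_5 = 2
  0.07014·V_5 - 0.00625·V_1 - 0.008333·V_4 - 0.05556·V_6 = 0
  0.5589·V_6 - 0.5·V_2 - 0.05556·V_5 = 0
Solving these 6 simultaneous equations (Gaussian elimination) gives:
  V_1 = 17.62 V, V_2 = 16.28 V, V_3 = 15.72 V, V_4 = 23.39 V
  V_5 = 17.25 V, V_6 = 16.28 V
Part 1:
  Read off the nodal solution: V_6 = 16.28 V
Part 2:
  I_R7 = (V_0 - V_4)/R7 = (24 - 23.39)/12 = 0.05117 A
  Magnitude: I_R7 = 0.05117 A
Part 3:
  I_R9 = (V_2 - V_6)/R9 = (16.28 - 16.28)/2 = 0.0007766 A
  P_R9 = I_R9² × R9 = (0.0007766)² × 2 = 0.000001206 W

Final answers:
1. V_6 = 16.28 V
2. I_R7 = 0.05117 A
3. P_R9 = 1.206e-06 W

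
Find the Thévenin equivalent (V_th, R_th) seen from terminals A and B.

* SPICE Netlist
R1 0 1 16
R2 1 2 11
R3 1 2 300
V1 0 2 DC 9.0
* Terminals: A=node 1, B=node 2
Step 1 — V_th is the open-circuit voltage V_A - V_B (nothing connected across the terminals).
Nodal analysis, taking node 2 as the 0 V reference.
Source V1 fixes V_0 = 9 V.
KCL at each unknown node (sum of currents leaving = 0; resistances in Ω):
  Node 1: (V_1 - 9)/16 + (V_1 - 0)/11 + (V_1 - 0)/300 = 0
Collecting terms: 0.1567 × V_1 = 0.5625  =>  V_1 = 3.589 V
V_th = V_1 - V_2 = 3.589 - 0 = 3.589 V
Step 2 — R_th: zero the source — replace V1 by a short circuit (node 2 merges into node 0) — and find the resistance seen between A (node 1) and B (node 0).
Reduce the network between node 1 (A) and node 0 (B) by series/parallel combination:
  Rp1 = R1 ‖ R2 ‖ R3 (parallel, all between nodes 0 and 1) = 1/(1/16 + 1/11 + 1/300) = 6.38 Ω
R_th = 6.38 Ω

Final answer: V_th = 3.589 V, R_th = 6.38 Ω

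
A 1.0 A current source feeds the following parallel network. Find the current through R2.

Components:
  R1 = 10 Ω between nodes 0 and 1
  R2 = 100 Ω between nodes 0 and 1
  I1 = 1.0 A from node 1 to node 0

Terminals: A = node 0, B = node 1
All resistors sit directly between nodes 0 and 1, so they are in parallel and share one voltage V; the full source current 1 A splits among them.
1/R_par = 1/10 + 1/100 = 0.11 S  =>  R_par = 9.091 Ω
V = I × R_par = 1 × 9.091 = 9.091 V
I_R2 = V/R2 = 9.091/100 = 0.09091 A

Final answer: 0.09091 A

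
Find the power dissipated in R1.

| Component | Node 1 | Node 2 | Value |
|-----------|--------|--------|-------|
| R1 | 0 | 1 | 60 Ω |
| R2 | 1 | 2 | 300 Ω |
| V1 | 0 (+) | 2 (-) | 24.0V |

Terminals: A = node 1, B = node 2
Nodal analysis, taking node 2 as the 0 V reference.
Source V1 fixes V_0 = 24 V.
KCL at each unknown node (sum of currents leaving = 0; resistances in Ω):
  Node 1: (V_1 - 24)/60 + (V_1 - 0)/300 = 0
Collecting terms: 0.02 × V_1 = 0.4  =>  V_1 = 20 V
I_R1 = (V_0 - V_1)/R1 = (24 - 20)/60 = 0.06667 A
P_R1 = I_R1² × R1 = (0.06667)² × 60 = 0.2667 W

Final answer: 0.2667 W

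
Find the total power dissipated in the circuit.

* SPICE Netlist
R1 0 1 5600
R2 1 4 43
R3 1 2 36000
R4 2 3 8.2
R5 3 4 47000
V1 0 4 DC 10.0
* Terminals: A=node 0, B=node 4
Nodal analysis, taking node 4 as the 0 V reference.
Source V1 fixes V_0 = 10 V.
KCL at each unknown node (sum of currents leaving = 0; resistances in Ω):
  Node 1: (V_1 - 10)/5600 + (V_1 - 0)/43 + (V_1 - V_2)/36000 = 0
  Node 2: (V_2 - V_1)/36000 + (V_2 - V_3)/8.2 = 0
  Node 3: (V_3 - V_2)/8.2 + (V_3 - 0)/47000 = 0
Collecting terms (coefficients in siemens):
  0.02346·V_1 - 0.00002778·V_2 = 0.001786
  0.122·V_2 - 0.00002778·V_1 - 0.122·V_3 = 0
  0.122·V_3 - 0.122·V_2 = 0
Solving these 3 simultaneous equations (Gaussian elimination) gives:
  V_1 = 0.07616 V, V_2 = 0.04313 V, V_3 = 0.04312 V
Power in each resistor, P = (ΔV)²/R:
  P_R1 = (10 - 0.07616)²/5600 = 0.01759 W
  P_R2 = (0.07616 - 0)²/43 = 0.0001349 W
  P_R3 = (0.07616 - 0.04313)²/36000 = 0.00000003031 W
  P_R4 = (0.04313 - 0.04312)²/8.2 = 0.000000000006903 W
  P_R5 = (0.04312 - 0)²/47000 = 0.00000003957 W
P_total = P_R1 + P_R2 + P_R3 + P_R4 + P_R5 = 0.01772 W

Final answer: 0.01772 W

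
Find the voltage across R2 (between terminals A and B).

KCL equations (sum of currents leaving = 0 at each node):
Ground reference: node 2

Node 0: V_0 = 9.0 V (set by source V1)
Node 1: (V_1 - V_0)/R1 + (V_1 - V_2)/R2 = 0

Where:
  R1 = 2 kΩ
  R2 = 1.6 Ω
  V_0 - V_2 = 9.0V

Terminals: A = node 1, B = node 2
R1 and R2 are in series across V1 (node 0 → node 1 → node 2), and the output A–B is taken across R2, so this is a voltage divider.
Series current: I = V1/(R1 + R2) = 9/(2000 + 1.6) = 9/2002 = 0.004496 A
V_R2 = I × R2 = V1 × R2/(R1 + R2) = 9 × 1.6/2002 = 0.007194 V

Final answer: 0.007194 V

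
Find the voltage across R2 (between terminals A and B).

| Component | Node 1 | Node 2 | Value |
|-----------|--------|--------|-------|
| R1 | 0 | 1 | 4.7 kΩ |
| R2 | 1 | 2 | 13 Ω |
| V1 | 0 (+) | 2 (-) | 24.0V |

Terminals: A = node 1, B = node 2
R1 and R2 are in series across V1 (node 0 → node 1 → node 2), and the output A–B is taken across R2, so this is a voltage divider.
Series current: I = V1/(R1 + R2) = 24/(4700 + 13) = 24/4713 = 0.005092 A
V_R2 = I × R2 = V1 × R2/(R1 + R2) = 24 × 13/4713 = 0.0662 V

Final answer: 0.0662 V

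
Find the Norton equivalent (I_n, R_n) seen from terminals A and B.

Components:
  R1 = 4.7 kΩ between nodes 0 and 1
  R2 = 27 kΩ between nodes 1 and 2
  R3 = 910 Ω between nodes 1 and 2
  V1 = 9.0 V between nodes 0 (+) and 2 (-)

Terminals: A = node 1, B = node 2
Find the Thévenin equivalent first; then I_n = V_th/R_th and R_n = R_th.
Step 1 — V_th is the open-circuit voltage V_A - V_B (nothing connected across the terminals).
Nodal analysis, taking node 2 as the 0 V reference.
Source V1 fixes V_0 = 9 V.
KCL at each unknown node (sum of currents leaving = 0; resistances in Ω):
  Node 1: (V_1 - 9)/4700 + (V_1 - 0)/27000 + (V_1 - 0)/910 = 0
Collecting terms: 0.001349 × V_1 = 0.001915  =>  V_1 = 1.42 V
V_th = V_1 - V_2 = 1.42 - 0 = 1.42 V
Step 2 — R_th: zero the source — replace V1 by a short circuit (node 2 merges into node 0) — and find the resistance seen between A (node 1) and B (node 0).
Reduce the network between node 1 (A) and node 0 (B) by series/parallel combination:
  Rp1 = R1 ‖ R2 ‖ R3 (parallel, all between nodes 0 and 1) = 1/(1/4700 + 1/27000 + 1/910) = 741.5 Ω
R_th = 741.5 Ω
I_n = V_th/R_th = 1.42/741.5 = 0.001915 A, and R_n = R_th = 741.5 Ω

Final answer: I_n = 0.001915 A, R_n = 741.5 Ω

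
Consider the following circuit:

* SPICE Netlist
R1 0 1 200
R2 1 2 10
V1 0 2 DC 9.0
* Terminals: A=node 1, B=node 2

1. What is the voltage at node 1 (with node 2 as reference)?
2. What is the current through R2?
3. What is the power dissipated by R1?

Nodal analysis, taking node 2 as the 0 V reference.
Source V1 fixes V_0 = 9 V.
KCL at each unknown node (sum of currents leaving = 0; resistances in Ω):
  Node 1: (V_1 - 9)/200 + (V_1 - 0)/10 = 0
Collecting terms: 0.105 × V_1 = 0.045  =>  V_1 = 0.4286 V
Part 1:
  Read off the nodal solution: V_1 = 0.4286 V
Part 2:
  I_R2 = (V_1 - V_2)/R2 = (0.4286 - 0)/10 = 0.04286 A
  Magnitude: I_R2 = 0.04286 A
Part 3:
  I_R1 = (V_0 - V_1)/R1 = (9 - 0.4286)/200 = 0.04286 A
  P_R1 = I_R1² × R1 = (0.04286)² × 200 = 0.3673 W

Final answers:
1. V_1 = 0.4286 V
2. I_R2 = 0.04286 A
3. P_R1 = 0.3673 W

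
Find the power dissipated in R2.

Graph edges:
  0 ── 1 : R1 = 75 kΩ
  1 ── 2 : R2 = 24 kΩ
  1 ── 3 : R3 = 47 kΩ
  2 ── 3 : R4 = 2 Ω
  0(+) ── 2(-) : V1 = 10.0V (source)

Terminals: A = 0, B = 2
Nodal analysis, taking node 2 as the 0 V reference.
Source V1 fixes V_0 = 10 V.
KCL at each unknown node (sum of currents leaving = 0; resistances in Ω):
  Node 1: (V_1 - 10)/75000 + (V_1 - 0)/24000 + (V_1 - V_3)/47000 = 0
  Node 3: (V_3 - V_1)/47000 + (V_3 - 0)/2 = 0
Collecting terms (coefficients in siemens):
  0.00007628·V_1 - 0.00002128·V_3 = 0.0001333
  0.5·V_3 - 0.00002128·V_1 = 0
Determinant D = (0.00007628)(0.5) - (-0.00002128)(-0.00002128) = 0.00003814
V_1 = [(0.0001333)(0.5) - (-0.00002128)(0)]/D = 1.748 V
V_3 = [(0.00007628)(0) - (0.0001333)(-0.00002128)]/D = 0.00007438 V
I_R2 = (V_1 - V_2)/R2 = (1.748 - 0)/24000 = 0.00007284 A
P_R2 = I_R2² × R2 = (0.00007284)² × 24000 = 0.0001273 W

Final answer: 0.0001273 W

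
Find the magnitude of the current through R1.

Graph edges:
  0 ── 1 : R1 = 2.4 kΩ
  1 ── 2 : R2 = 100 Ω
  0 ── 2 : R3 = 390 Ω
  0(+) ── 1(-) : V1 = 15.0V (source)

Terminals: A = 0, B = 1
Nodal analysis, taking node 1 as the 0 V reference.
Source V1 fixes V_0 = 15 V.
KCL at each unknown node (sum of currents leaving = 0; resistances in Ω):
  Node 2: (V_2 - 0)/100 + (V_2 - 15)/390 = 0
Collecting terms: 0.01256 × V_2 = 0.03846  =>  V_2 = 3.061 V
I_R1 = (V_0 - V_1)/R1 = (15 - 0)/2400 = 0.00625 A
|I_R1| = 0.00625 A

Final answer: |I_R1| = 0.00625 A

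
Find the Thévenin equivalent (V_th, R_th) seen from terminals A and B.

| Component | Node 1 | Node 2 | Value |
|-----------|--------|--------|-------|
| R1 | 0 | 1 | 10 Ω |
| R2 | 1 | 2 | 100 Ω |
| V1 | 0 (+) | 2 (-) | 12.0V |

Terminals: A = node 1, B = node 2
Step 1 — V_th is the open-circuit voltage V_A - V_B (nothing connected across the terminals).
Nodal analysis, taking node 2 as the 0 V reference.
Source V1 fixes V_0 = 12 V.
KCL at each unknown node (sum of currents leaving = 0; resistances in Ω):
  Node 1: (V_1 - 12)/10 + (V_1 - 0)/100 = 0
Collecting terms: 0.11 × V_1 = 1.2  =>  V_1 = 10.91 V
V_th = V_1 - V_2 = 10.91 - 0 = 10.91 V
Step 2 — R_th: zero the source — replace V1 by a short circuit (node 2 merges into node 0) — and find the resistance seen between A (node 1) and B (node 0).
Reduce the network between node 1 (A) and node 0 (B) by series/parallel combination:
  Rp1 = R1 ‖ R2 (parallel, both between nodes 0 and 1) = 1/(1/10 + 1/100) = 9.091 Ω
R_th = 9.091 Ω

Final answer: V_th = 10.91 V, R_th = 9.091 Ω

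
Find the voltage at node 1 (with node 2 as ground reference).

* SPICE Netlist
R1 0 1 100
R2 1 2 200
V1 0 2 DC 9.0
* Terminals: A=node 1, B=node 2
Nodal analysis, taking node 2 as the 0 V reference.
Source V1 fixes V_0 = 9 V.
KCL at each unknown node (sum of currents leaving = 0; resistances in Ω):
  Node 1: (V_1 - 9)/100 + (V_1 - 0)/200 = 0
Collecting terms: 0.015 × V_1 = 0.09  =>  V_1 = 6 V
The requested potential is V_1 = 6 V.

Final answer: V_1 = 6 V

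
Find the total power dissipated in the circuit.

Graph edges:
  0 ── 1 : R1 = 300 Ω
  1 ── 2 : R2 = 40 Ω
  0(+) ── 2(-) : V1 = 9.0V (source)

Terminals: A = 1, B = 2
Nodal analysis, taking node 2 as the 0 V reference.
Source V1 fixes V_0 = 9 V.
KCL at each unknown node (sum of currents leaving = 0; resistances in Ω):
  Node 1: (V_1 - 9)/300 + (V_1 - 0)/40 = 0
Collecting terms: 0.02833 × V_1 = 0.03  =>  V_1 = 1.059 V
Power in each resistor, P = (ΔV)²/R:
  P_R1 = (9 - 1.059)²/300 = 0.2102 W
  P_R2 = (1.059 - 0)²/40 = 0.02803 W
P_total = P_R1 + P_R2 = 0.2382 W

Final answer: 0.2382 W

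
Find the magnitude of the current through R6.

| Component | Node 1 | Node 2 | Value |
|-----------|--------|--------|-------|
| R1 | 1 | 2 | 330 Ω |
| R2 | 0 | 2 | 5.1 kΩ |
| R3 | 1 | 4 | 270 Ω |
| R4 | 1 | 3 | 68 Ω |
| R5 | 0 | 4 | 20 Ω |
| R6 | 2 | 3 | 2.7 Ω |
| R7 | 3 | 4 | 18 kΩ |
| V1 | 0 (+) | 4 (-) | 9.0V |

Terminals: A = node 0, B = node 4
Nodal analysis, taking node 4 as the 0 V reference.
Source V1 fixes V_0 = 9 V.
KCL at each unknown node (sum of currents leaving = 0; resistances in Ω):
  Node 1: (V_1 - V_2)/330 + (V_1 - 0)/270 + (V_1 - V_3)/68 = 0
  Node 2: (V_2 - V_1)/330 + (V_2 - 9)/5100 + (V_2 - V_3)/2.7 = 0
  Node 3: (V_3 - V_1)/68 + (V_3 - V_2)/2.7 + (V_3 - 0)/18000 = 0
Collecting terms (coefficients in siemens):
  0.02144·V_1 - 0.00303·V_2 - 0.01471·V_3 = 0
  0.3736·V_2 - 0.00303·V_1 - 0.3704·V_3 = 0.001765
  0.3851·V_3 - 0.01471·V_1 - 0.3704·V_2 = 0
Solving these 3 simultaneous equations (Gaussian elimination) gives:
  V_1 = 0.4402 V, V_2 = 0.5352 V, V_3 = 0.5315 V
I_R6 = (V_2 - V_3)/R6 = (0.5352 - 0.5315)/2.7 = 0.001372 A
|I_R6| = 0.001372 A

Final answer: |I_R6| = 0.001372 A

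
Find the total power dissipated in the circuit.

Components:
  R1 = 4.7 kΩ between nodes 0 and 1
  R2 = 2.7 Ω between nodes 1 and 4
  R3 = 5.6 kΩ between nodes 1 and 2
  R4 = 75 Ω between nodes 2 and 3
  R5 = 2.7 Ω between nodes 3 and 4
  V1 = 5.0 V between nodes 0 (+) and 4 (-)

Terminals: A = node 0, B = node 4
Nodal analysis, taking node 4 as the 0 V reference.
Source V1 fixes V_0 = 5 V.
KCL at each unknown node (sum of currents leaving = 0; resistances in Ω):
  Node 1: (V_1 - 5)/4700 + (V_1 - 0)/2.7 + (V_1 - V_2)/5600 = 0
  Node 2: (V_2 - V_1)/5600 + (V_2 - V_3)/75 = 0
  Node 3: (V_3 - V_2)/75 + (V_3 - 0)/2.7 = 0
Collecting terms (coefficients in siemens):
  0.3708·V_1 - 0.0001786·V_2 = 0.001064
  0.01351·V_2 - 0.0001786·V_1 - 0.01333·V_3 = 0
  0.3837·V_3 - 0.01333·V_2 = 0
Solving these 3 simultaneous equations (Gaussian elimination) gives:
  V_1 = 0.002869 V, V_2 = 0.00003927 V, V_3 = 0.000001364 V
Power in each resistor, P = (ΔV)²/R:
  P_R1 = (5 - 0.002869)²/4700 = 0.005313 W
  P_R2 = (0.002869 - 0)²/2.7 = 0.000003049 W
  P_R3 = (0.002869 - 0.00003927)²/5600 = 0.00000000143 W
  P_R4 = (0.00003927 - 0.000001364)²/75 = 0.00000000001915 W
  P_R5 = (0.000001364 - 0)²/2.7 = 0.0000000000006896 W
P_total = P_R1 + P_R2 + P_R3 + P_R4 + P_R5 = 0.005316 W

Final answer: 0.005316 W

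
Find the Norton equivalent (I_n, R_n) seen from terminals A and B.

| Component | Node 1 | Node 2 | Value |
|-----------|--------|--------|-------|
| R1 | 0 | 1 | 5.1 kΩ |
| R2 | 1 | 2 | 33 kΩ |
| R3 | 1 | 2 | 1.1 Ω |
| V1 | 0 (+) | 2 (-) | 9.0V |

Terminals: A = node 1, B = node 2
Find the Thévenin equivalent first; then I_n = V_th/R_th and R_n = R_th.
Step 1 — V_th is the open-circuit voltage V_A - V_B (nothing connected across the terminals).
Nodal analysis, taking node 2 as the 0 V reference.
Source V1 fixes V_0 = 9 V.
KCL at each unknown node (sum of currents leaving = 0; resistances in Ω):
  Node 1: (V_1 - 9)/5100 + (V_1 - 0)/33000 + (V_1 - 0)/1.1 = 0
Collecting terms: 0.9093 × V_1 = 0.001765  =>  V_1 = 0.001941 V
V_th = V_1 - V_2 = 0.001941 - 0 = 0.001941 V
Step 2 — R_th: zero the source — replace V1 by a short circuit (node 2 merges into node 0) — and find the resistance seen between A (node 1) and B (node 0).
Reduce the network between node 1 (A) and node 0 (B) by series/parallel combination:
  Rp1 = R1 ‖ R2 ‖ R3 (parallel, all between nodes 0 and 1) = 1/(1/5100 + 1/33000 + 1/1.1) = 1.1 Ω
R_th = 1.1 Ω
I_n = V_th/R_th = 0.001941/1.1 = 0.001765 A, and R_n = R_th = 1.1 Ω

Final answer: I_n = 0.001765 A, R_n = 1.1 Ω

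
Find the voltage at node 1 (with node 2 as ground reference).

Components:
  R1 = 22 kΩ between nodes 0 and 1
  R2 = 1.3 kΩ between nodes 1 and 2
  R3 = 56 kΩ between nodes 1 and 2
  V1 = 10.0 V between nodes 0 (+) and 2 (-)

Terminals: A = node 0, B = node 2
Nodal analysis, taking node 2 as the 0 V reference.
Source V1 fixes V_0 = 10 V.
KCL at each unknown node (sum of currents leaving = 0; resistances in Ω):
  Node 1: (V_1 - 10)/22000 + (V_1 - 0)/1300 + (V_1 - 0)/56000 = 0
Collecting terms: 0.0008325 × V_1 = 0.0004545  =>  V_1 = 0.546 V
The requested potential is V_1 = 0.546 V.

Final answer: V_1 = 0.546 V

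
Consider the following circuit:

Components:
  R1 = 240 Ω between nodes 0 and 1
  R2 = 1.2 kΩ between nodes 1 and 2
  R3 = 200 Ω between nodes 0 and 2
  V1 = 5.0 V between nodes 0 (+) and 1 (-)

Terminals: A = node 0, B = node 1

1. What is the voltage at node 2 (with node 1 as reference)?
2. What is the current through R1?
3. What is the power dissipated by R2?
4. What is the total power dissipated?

Nodal analysis, taking node 1 as the 0 V reference.
Source V1 fixes V_0 = 5 V.
KCL at each unknown node (sum of currents leaving = 0; resistances in Ω):
  Node 2: (V_2 - 0)/1200 + (V_2 - 5)/200 = 0
Collecting terms: 0.005833 × V_2 = 0.025  =>  V_2 = 4.286 V
Part 1:
  Read off the nodal solution: V_2 = 4.286 V
Part 2:
  I_R1 = (V_0 - V_1)/R1 = (5 - 0)/240 = 0.02083 A
  Magnitude: I_R1 = 0.02083 A
Part 3:
  I_R2 = (V_1 - V_2)/R2 = (0 - 4.286)/1200 = -0.003571 A
  P_R2 = I_R2² × R2 = (-0.003571)² × 1200 = 0.01531 W
Part 4:
  Power in each resistor, P = (ΔV)²/R:
    P_R1 = (5 - 0)²/240 = 0.1042 W
    P_R2 = (0 - 4.286)²/1200 = 0.01531 W
    P_R3 = (5 - 4.286)²/200 = 0.002551 W
  P_total = P_R1 + P_R2 + P_R3 = 0.122 W

Final answers:
1. V_2 = 4.286 V
2. I_R1 = 0.02083 A
3. P_R2 = 0.01531 W
4. P_total = 0.122 W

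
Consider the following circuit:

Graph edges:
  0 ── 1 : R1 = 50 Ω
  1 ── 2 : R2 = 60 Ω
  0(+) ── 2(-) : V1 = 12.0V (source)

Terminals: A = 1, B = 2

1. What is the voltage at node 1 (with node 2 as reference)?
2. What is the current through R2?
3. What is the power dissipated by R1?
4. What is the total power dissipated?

Nodal analysis, taking node 2 as the 0 V reference.
Source V1 fixes V_0 = 12 V.
KCL at each unknown node (sum of currents leaving = 0; resistances in Ω):
  Node 1: (V_1 - 12)/50 + (V_1 - 0)/60 = 0
Collecting terms: 0.03667 × V_1 = 0.24  =>  V_1 = 6.545 V
Part 1:
  Read off the nodal solution: V_1 = 6.545 V
Part 2:
  I_R2 = (V_1 - V_2)/R2 = (6.545 - 0)/60 = 0.1091 A
  Magnitude: I_R2 = 0.1091 A
Part 3:
  I_R1 = (V_0 - V_1)/R1 = (12 - 6.545)/50 = 0.1091 A
  P_R1 = I_R1² × R1 = (0.1091)² × 50 = 0.595 W
Part 4:
  Power in each resistor, P = (ΔV)²/R:
    P_R1 = (12 - 6.545)²/50 = 0.595 W
    P_R2 = (6.545 - 0)²/60 = 0.714 W
  P_total = P_R1 + P_R2 = 1.309 W

Final answers:
1. V_1 = 6.545 V
2. I_R2 = 0.1091 A
3. P_R1 = 0.595 W
4. P_total = 1.309 W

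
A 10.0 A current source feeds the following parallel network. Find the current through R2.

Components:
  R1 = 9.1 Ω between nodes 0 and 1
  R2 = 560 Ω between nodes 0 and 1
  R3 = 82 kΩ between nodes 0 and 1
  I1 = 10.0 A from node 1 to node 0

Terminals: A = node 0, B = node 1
All resistors sit directly between nodes 0 and 1, so they are in parallel and share one voltage V; the full source current 10 A splits among them.
1/R_par = 1/9.1 + 1/560 + 1/82000 = 0.1117 S  =>  R_par = 8.954 Ω
V = I × R_par = 10 × 8.954 = 89.54 V
I_R2 = V/R2 = 89.54/560 = 0.1599 A

Final answer: 0.1599 A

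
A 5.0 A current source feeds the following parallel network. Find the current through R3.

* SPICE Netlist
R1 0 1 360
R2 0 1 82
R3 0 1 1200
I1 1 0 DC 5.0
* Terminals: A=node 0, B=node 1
All resistors sit directly between nodes 0 and 1, so they are in parallel and share one voltage V; the full source current 5 A splits among them.
1/R_par = 1/360 + 1/82 + 1/1200 = 0.01581 S  =>  R_par = 63.27 Ω
V = I × R_par = 5 × 63.27 = 316.3 V
I_R3 = V/R3 = 316.3/1200 = 0.2636 A

Final answer: 0.2636 A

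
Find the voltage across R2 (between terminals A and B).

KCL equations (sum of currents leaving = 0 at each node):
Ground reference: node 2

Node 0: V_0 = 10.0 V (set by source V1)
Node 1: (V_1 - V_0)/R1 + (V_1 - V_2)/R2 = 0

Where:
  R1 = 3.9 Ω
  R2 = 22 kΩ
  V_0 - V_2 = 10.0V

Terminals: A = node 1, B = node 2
R1 and R2 are in series across V1 (node 0 → node 1 → node 2), and the output A–B is taken across R2, so this is a voltage divider.
Series current: I = V1/(R1 + R2) = 10/(3.9 + 22000) = 10/22000 = 0.0004545 A
V_R2 = I × R2 = V1 × R2/(R1 + R2) = 10 × 22000/22000 = 9.998 V

Final answer: 9.998 V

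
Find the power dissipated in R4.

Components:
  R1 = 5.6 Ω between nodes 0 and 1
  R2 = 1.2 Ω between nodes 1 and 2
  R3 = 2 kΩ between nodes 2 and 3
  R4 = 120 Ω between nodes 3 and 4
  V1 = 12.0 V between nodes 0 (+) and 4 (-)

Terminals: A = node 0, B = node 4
Nodal analysis, taking node 4 as the 0 V reference.
Source V1 fixes V_0 = 12 V.
KCL at each unknown node (sum of currents leaving = 0; resistances in Ω):
  Node 1: (V_1 - 12)/5.6 + (V_1 - V_2)/1.2 = 0
  Node 2: (V_2 - V_1)/1.2 + (V_2 - V_3)/2000 = 0
  Node 3: (V_3 - V_2)/2000 + (V_3 - 0)/120 = 0
Collecting terms (coefficients in siemens):
  1.012·V_1 - 0.8333·V_2 = 2.143
  0.8338·V_2 - 0.8333·V_1 - 0.0005·V_3 = 0
  0.008833·V_3 - 0.0005·V_2 = 0
Solving these 3 simultaneous equations (Gaussian elimination) gives:
  V_1 = 11.97 V, V_2 = 11.96 V, V_3 = 0.6771 V
I_R4 = (V_3 - V_4)/R4 = (0.6771 - 0)/120 = 0.005642 A
P_R4 = I_R4² × R4 = (0.005642)² × 120 = 0.00382 W

Final answer: 0.00382 W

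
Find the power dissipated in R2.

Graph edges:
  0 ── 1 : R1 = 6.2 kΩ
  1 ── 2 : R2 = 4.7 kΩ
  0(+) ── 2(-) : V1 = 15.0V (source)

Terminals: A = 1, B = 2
Nodal analysis, taking node 2 as the 0 V reference.
Source V1 fixes V_0 = 15 V.
KCL at each unknown node (sum of currents leaving = 0; resistances in Ω):
  Node 1: (V_1 - 15)/6200 + (V_1 - 0)/4700 = 0
Collecting terms: 0.0003741 × V_1 = 0.002419  =>  V_1 = 6.468 V
I_R2 = (V_1 - V_2)/R2 = (6.468 - 0)/4700 = 0.001376 A
P_R2 = I_R2² × R2 = (0.001376)² × 4700 = 0.008901 W

Final answer: 0.008901 W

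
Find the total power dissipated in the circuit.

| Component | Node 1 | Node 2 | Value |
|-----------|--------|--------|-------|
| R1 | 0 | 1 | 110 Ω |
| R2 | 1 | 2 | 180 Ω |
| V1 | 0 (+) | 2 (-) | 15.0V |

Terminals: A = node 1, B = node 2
Nodal analysis, taking node 2 as the 0 V reference.
Source V1 fixes V_0 = 15 V.
KCL at each unknown node (sum of currents leaving = 0; resistances in Ω):
  Node 1: (V_1 - 15)/110 + (V_1 - 0)/180 = 0
Collecting terms: 0.01465 × V_1 = 0.1364  =>  V_1 = 9.31 V
Power in each resistor, P = (ΔV)²/R:
  P_R1 = (15 - 9.31)²/110 = 0.2943 W
  P_R2 = (9.31 - 0)²/180 = 0.4816 W
P_total = P_R1 + P_R2 = 0.7759 W

Final answer: 0.7759 W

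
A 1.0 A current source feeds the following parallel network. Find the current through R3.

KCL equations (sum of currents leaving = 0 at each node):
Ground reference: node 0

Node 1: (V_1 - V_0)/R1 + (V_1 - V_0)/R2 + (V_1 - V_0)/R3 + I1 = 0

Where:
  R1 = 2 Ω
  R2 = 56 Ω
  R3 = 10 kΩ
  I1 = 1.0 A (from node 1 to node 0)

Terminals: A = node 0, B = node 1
All resistors sit directly between nodes 0 and 1, so they are in parallel and share one voltage V; the full source current 1 A splits among them.
1/R_par = 1/2 + 1/56 + 1/10000 = 0.518 S  =>  R_par = 1.931 Ω
V = I × R_par = 1 × 1.931 = 1.931 V
I_R3 = V/R3 = 1.931/10000 = 0.0001931 A

Final answer: 0.0001931 A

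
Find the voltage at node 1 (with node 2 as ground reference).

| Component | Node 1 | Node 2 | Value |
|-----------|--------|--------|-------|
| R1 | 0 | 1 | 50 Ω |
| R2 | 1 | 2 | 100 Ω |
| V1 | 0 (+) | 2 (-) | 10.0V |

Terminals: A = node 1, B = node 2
Nodal analysis, taking node 2 as the 0 V reference.
Source V1 fixes V_0 = 10 V.
KCL at each unknown node (sum of currents leaving = 0; resistances in Ω):
  Node 1: (V_1 - 10)/50 + (V_1 - 0)/100 = 0
Collecting terms: 0.03 × V_1 = 0.2  =>  V_1 = 6.667 V
The requested potential is V_1 = 6.667 V.

Final answer: V_1 = 6.667 V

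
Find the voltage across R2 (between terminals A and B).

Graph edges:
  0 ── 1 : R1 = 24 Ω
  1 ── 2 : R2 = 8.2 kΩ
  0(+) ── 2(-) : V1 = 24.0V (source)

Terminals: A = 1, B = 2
R1 and R2 are in series across V1 (node 0 → node 1 → node 2), and the output A–B is taken across R2, so this is a voltage divider.
Series current: I = V1/(R1 + R2) = 24/(24 + 8200) = 24/8224 = 0.002918 A
V_R2 = I × R2 = V1 × R2/(R1 + R2) = 24 × 8200/8224 = 23.93 V

Final answer: 23.93 V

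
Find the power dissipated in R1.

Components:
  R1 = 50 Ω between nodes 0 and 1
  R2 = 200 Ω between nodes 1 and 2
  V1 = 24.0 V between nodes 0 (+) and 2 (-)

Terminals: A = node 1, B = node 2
Nodal analysis, taking node 2 as the 0 V reference.
Source V1 fixes V_0 = 24 V.
KCL at each unknown node (sum of currents leaving = 0; resistances in Ω):
  Node 1: (V_1 - 24)/50 + (V_1 - 0)/200 = 0
Collecting terms: 0.025 × V_1 = 0.48  =>  V_1 = 19.2 V
I_R1 = (V_0 - V_1)/R1 = (24 - 19.2)/50 = 0.096 A
P_R1 = I_R1² × R1 = (0.096)² × 50 = 0.4608 W

Final answer: 0.4608 W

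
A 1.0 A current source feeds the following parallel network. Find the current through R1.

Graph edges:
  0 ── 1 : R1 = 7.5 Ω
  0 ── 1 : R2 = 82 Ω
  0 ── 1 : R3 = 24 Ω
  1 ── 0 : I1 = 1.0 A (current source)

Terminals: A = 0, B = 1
All resistors sit directly between nodes 0 and 1, so they are in parallel and share one voltage V; the full source current 1 A splits among them.
1/R_par = 1/7.5 + 1/82 + 1/24 = 0.1872 S  =>  R_par = 5.342 Ω
V = I × R_par = 1 × 5.342 = 5.342 V
I_R1 = V/R1 = 5.342/7.5 = 0.7123 A

Final answer: 0.7123 A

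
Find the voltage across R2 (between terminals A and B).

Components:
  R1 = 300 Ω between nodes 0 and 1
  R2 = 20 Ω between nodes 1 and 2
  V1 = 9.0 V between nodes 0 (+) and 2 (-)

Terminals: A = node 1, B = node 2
R1 and R2 are in series across V1 (node 0 → node 1 → node 2), and the output A–B is taken across R2, so this is a voltage divider.
Series current: I = V1/(R1 + R2) = 9/(300 + 20) = 9/320 = 0.02813 A
V_R2 = I × R2 = V1 × R2/(R1 + R2) = 9 × 20/320 = 0.5625 V

Final answer: 0.5625 V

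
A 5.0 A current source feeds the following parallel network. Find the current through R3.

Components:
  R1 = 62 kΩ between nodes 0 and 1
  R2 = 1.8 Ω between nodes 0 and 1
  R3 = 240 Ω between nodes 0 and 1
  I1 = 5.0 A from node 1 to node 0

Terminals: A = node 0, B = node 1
All resistors sit directly between nodes 0 and 1, so they are in parallel and share one voltage V; the full source current 5 A splits among them.
1/R_par = 1/62000 + 1/1.8 + 1/240 = 0.5597 S  =>  R_par = 1.787 Ω
V = I × R_par = 5 × 1.787 = 8.933 V
I_R3 = V/R3 = 8.933/240 = 0.03722 A

Final answer: 0.03722 A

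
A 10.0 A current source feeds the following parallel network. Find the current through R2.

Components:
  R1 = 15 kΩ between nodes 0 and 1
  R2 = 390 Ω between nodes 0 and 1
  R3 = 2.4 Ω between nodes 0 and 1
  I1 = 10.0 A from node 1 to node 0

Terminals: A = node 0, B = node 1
All resistors sit directly between nodes 0 and 1, so they are in parallel and share one voltage V; the full source current 10 A splits among them.
1/R_par = 1/15000 + 1/390 + 1/2.4 = 0.4193 S  =>  R_par = 2.385 Ω
V = I × R_par = 10 × 2.385 = 23.85 V
I_R2 = V/R2 = 23.85/390 = 0.06115 A

Final answer: 0.06115 A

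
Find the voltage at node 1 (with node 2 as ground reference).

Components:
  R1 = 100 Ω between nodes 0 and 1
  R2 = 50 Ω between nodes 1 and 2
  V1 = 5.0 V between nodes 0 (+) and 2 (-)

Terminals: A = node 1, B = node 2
Nodal analysis, taking node 2 as the 0 V reference.
Source V1 fixes V_0 = 5 V.
KCL at each unknown node (sum of currents leaving = 0; resistances in Ω):
  Node 1: (V_1 - 5)/100 + (V_1 - 0)/50 = 0
Collecting terms: 0.03 × V_1 = 0.05  =>  V_1 = 1.667 V
The requested potential is V_1 = 1.667 V.

Final answer: V_1 = 1.667 V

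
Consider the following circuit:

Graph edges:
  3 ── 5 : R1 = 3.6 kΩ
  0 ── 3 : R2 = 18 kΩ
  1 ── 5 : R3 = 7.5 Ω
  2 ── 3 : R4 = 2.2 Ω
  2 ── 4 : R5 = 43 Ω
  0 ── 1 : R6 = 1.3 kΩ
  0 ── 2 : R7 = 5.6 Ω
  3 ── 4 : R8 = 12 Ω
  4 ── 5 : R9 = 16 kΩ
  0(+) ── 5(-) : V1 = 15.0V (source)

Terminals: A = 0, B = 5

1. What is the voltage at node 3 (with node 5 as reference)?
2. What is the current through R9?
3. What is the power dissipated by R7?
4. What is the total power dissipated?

Nodal analysis, taking node 5 as the 0 V reference.
Source V1 fixes V_0 = 15 V.
KCL at each unknown node (sum of currents leaving = 0; resistances in Ω):
  Node 1: (V_1 - 0)/7.5 + (V_1 - 15)/1300 = 0
  Node 2: (V_2 - V_3)/2.2 + (V_2 - V_4)/43 + (V_2 - 15)/5.6 = 0
  Node 3: (V_3 - 0)/3600 + (V_3 - 15)/18000 + (V_3 - V_2)/2.2 + (V_3 - V_4)/12 = 0
  Node 4: (V_4 - V_2)/43 + (V_4 - V_3)/12 + (V_4 - 0)/16000 = 0
Collecting terms (coefficients in siemens):
  0.1341·V_1 = 0.01154
  0.6564·V_2 - 0.4545·V_3 - 0.02326·V_4 = 2.679
  0.5382·V_3 - 0.4545·V_2 - 0.08333·V_4 = 0.0008333
  0.1067·V_4 - 0.02326·V_2 - 0.08333·V_3 = 0
Solving these 4 simultaneous equations (Gaussian elimination) gives:
  V_1 = 0.08604 V, V_2 = 14.97 V, V_3 = 14.96 V, V_4 = 14.95 V
Part 1:
  Read off the nodal solution: V_3 = 14.96 V
Part 2:
  I_R9 = (V_4 - V_5)/R9 = (14.95 - 0)/16000 = 0.0009347 A
  Magnitude: I_R9 = 0.0009347 A
Part 3:
  I_R7 = (V_0 - V_2)/R7 = (15 - 14.97)/5.6 = 0.005088 A
  P_R7 = I_R7² × R7 = (0.005088)² × 5.6 = 0.000145 W
Part 4:
  Power in each resistor, P = (ΔV)²/R:
    P_R1 = (14.96 - 0)²/3600 = 0.06218 W
    P_R2 = (15 - 14.96)²/18000 = 0.00000008375 W
    P_R3 = (0.08604 - 0)²/7.5 = 0.0009871 W
    P_R4 = (14.97 - 14.96)²/2.2 = 0.00004853 W
    P_R5 = (14.97 - 14.95)²/43 = 0.000006601 W
    P_R6 = (15 - 0.08604)²/1300 = 0.1711 W
    P_R7 = (15 - 14.97)²/5.6 = 0.000145 W
    P_R8 = (14.96 - 14.95)²/12 = 0.000003537 W
    P_R9 = (14.95 - 0)²/16000 = 0.01398 W
  P_total = P_R1 + P_R2 + P_R3 + P_R4 + P_R5 + P_R6 + P_R7 + P_R8 + P_R9 = 0.2484 W

Final answers:
1. V_3 = 14.96 V
2. I_R9 = 0.0009347 A
3. P_R7 = 0.000145 W
4. P_total = 0.2484 W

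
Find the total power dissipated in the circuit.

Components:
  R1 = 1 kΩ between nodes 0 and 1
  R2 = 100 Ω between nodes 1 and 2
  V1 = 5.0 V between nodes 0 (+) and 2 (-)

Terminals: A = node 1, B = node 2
Nodal analysis, taking node 2 as the 0 V reference.
Source V1 fixes V_0 = 5 V.
KCL at each unknown node (sum of currents leaving = 0; resistances in Ω):
  Node 1: (V_1 - 5)/1000 + (V_1 - 0)/100 = 0
Collecting terms: 0.011 × V_1 = 0.005  =>  V_1 = 0.4545 V
Power in each resistor, P = (ΔV)²/R:
  P_R1 = (5 - 0.4545)²/1000 = 0.02066 W
  P_R2 = (0.4545 - 0)²/100 = 0.002066 W
P_total = P_R1 + P_R2 = 0.02273 W

Final answer: 0.02273 W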